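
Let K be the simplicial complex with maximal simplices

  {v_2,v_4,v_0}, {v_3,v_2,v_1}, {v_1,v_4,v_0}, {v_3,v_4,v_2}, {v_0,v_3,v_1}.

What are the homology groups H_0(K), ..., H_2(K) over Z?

H_0 = Z,  H_1 = Z,  H_2 = 0.

We work with the vertex ordering v_0 < v_1 < v_2 < v_3 < v_4. The simplices of K, each written with vertices in increasing order, are:

  0-simplices (5): [v_0], [v_1], [v_2], [v_3], [v_4]
  1-simplices (10): [v_0,v_1], [v_0,v_2], [v_0,v_3], [v_0,v_4], [v_1,v_2], [v_1,v_3], [v_1,v_4], [v_2,v_3], [v_2,v_4], [v_3,v_4]
  2-simplices (5): [v_0,v_1,v_3], [v_0,v_1,v_4], [v_0,v_2,v_4], [v_1,v_2,v_3], [v_2,v_3,v_4]

so the chain groups are C_0 ≅ Z^5, C_1 ≅ Z^10, C_2 ≅ Z^5.

The boundary map ∂_1: C_1 → C_0 is given by ∂[p,q] = [q] − [p]. For instance
  ∂[v_1,v_2] = [v_2] − [v_1].
This gives a 5×10 integer matrix of rank 4; reducing to Smith normal form yields diagonal entries (1,1,1,1).

∂_2: C_2 → C_1 acts by ∂[p,q,r] = [q,r] − [p,r] + [p,q]. For instance
  ∂[v_0,v_1,v_3] = [v_1,v_3] − [v_0,v_3] + [v_0,v_1],
  ∂[v_1,v_2,v_3] = [v_2,v_3] − [v_1,v_3] + [v_1,v_2].
The 10×5 boundary matrix has rank 5 and Smith normal form diag(1,1,1,1,1).

Reading off H_k = ker ∂_k / im ∂_{k+1}:

  H_0: rank C_0 − rank ∂_1 = 5 − 4 = 1, and the invariant factors of ∂_1 are all 1, so H_0 ≅ Z.
  H_1: rank ker ∂_1 − rank ∂_2 = (10 − 4) − 5 = 1, and the invariant factors of ∂_2 are all 1, so H_1 ≅ Z.
  H_2: rank ker ∂_2 − rank ∂_3 = (5 − 5) − 0 = 0, and there is no ∂_3, so H_2 ≅ 0.

As a check, the Euler characteristic is 5 − 10 + 5 = 0, which agrees with 1 − 1 + 0 = 0.
(K is a triangulation of the Möbius band.)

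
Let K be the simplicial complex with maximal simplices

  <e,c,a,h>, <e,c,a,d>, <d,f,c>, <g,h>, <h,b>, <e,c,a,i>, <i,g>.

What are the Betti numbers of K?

Fix the vertex order a < b < c < d < e < f < g < h < i and write every simplex with vertices in increasing order. Then dim K = 3 and the simplices of K are:

  0-simplices (9): a, b, c, d, e, f, g, h, i
  1-simplices (17): ac, ad, ae, ah, ai, bh, cd, ce, cf, ch, ci, de, df, eh, ei, gh, gi
  2-simplices (11): acd, ace, ach, aci, ade, aeh, aei, cde, cdf, ceh, cei
  3-simplices (3): acde, aceh, acei

so the chain groups are C_0 ≅ Z^9, C_1 ≅ Z^17, C_2 ≅ Z^11, C_3 ≅ Z^3.

Boundary ∂_1: C_1 → C_0 sends each edge [p,q] (with p < q) to q − p.
The 9×17 boundary matrix has rank 8 and Smith normal form diag(1,1,1,1,1,1,1,1).

∂_2: C_2 → C_1 acts by ∂[p,q,r] = [q,r] − [p,r] + [p,q]. For instance
  ∂ach = ch − ah + ac,
  ∂aei = ei − ai + ae.
The 17×11 boundary matrix has rank 8 and Smith normal form diag(1,1,1,1,1,1,1,1).

∂_3: C_3 → C_2 sends each 3-simplex σ to the alternating sum Σ_i (−1)^i (σ with its i-th vertex removed). For instance
  ∂acde = cde − ade + ace − acd,
  ∂acei = cei − aei + aci − ace.
The resulting 11×3 matrix has rank 3, and its Smith normal form has invariant factors (1,1,1).

Now H_k = ker ∂_k / im ∂_{k+1}, so:

  H_0: rank C_0 − rank ∂_1 = 9 − 8 = 1, and the invariant factors of ∂_1 are all 1, so H_0 = Z.
  H_1: rank ker ∂_1 − rank ∂_2 = (17 − 8) − 8 = 1, and the invariant factors of ∂_2 are all 1, so H_1 = Z.
  H_2: rank ker ∂_2 − rank ∂_3 = (11 − 8) − 3 = 0, and the invariant factors of ∂_3 are all 1, so H_2 = 0.
  H_3: rank ker ∂_3 − rank ∂_4 = (3 − 3) − 0 = 0, and there is no ∂_4, so H_3 = 0.

Hence the Betti numbers are b_0 = 1, b_1 = 1, b_2 = 0, b_3 = 0.

b_0 = 1, b_1 = 1, b_2 = 0, b_3 = 0.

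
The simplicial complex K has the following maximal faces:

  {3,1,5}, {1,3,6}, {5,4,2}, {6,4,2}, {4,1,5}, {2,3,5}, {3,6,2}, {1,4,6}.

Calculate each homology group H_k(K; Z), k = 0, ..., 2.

Order the vertices as 1 < 2 < 3 < 4 < 5 < 6. Listing each simplex with vertices in this order, K has dimension 2 with simplices:

  0-simplices (6): [1], [2], [3], [4], [5], [6]
  1-simplices (12): [1,3], [1,4], [1,5], [1,6], [2,3], [2,4], [2,5], [2,6], [3,5], [3,6], [4,5], [4,6]
  2-simplices (8): [1,3,5], [1,3,6], [1,4,5], [1,4,6], [2,3,5], [2,3,6], [2,4,5], [2,4,6]

giving chain groups C_0 ≅ Z^6, C_1 ≅ Z^12, C_2 ≅ Z^8.

∂_1: C_1 → C_0 is given by ∂[p,q] = [q] − [p].
The resulting 6×12 matrix has rank 5, and its Smith normal form has invariant factors (1,1,1,1,1).

The boundary map ∂_2: C_2 → C_1 maps a triangle to the signed sum of its edges. For instance
  ∂[2,3,5] = [3,5] − [2,5] + [2,3],
  ∂[2,4,6] = [4,6] − [2,6] + [2,4].
As a 12×8 matrix over Z this has rank 7, with invariant factors (1,1,1,1,1,1,1).

Now H_k = ker ∂_k / im ∂_{k+1}, so:

  H_0: rank C_0 − rank ∂_1 = 6 − 5 = 1, and the invariant factors of ∂_1 are all 1, so H_0 = Z.
  H_1: rank ker ∂_1 − rank ∂_2 = (12 − 5) − 7 = 0, and the invariant factors of ∂_2 are all 1, so H_1 = 0.
  H_2: rank ker ∂_2 − rank ∂_3 = (8 − 7) − 0 = 1, and there is no ∂_3, so H_2 = Z.

H_0 = Z,  H_1 = 0,  H_2 = Z.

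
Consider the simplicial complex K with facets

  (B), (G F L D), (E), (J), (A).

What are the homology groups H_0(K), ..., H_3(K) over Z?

Take the total order A < B < D < E < F < G < J < L on the vertex set. Then K (dimension 3) consists of the simplices:

  0-simplices (8): A, B, D, E, F, G, J, L
  1-simplices (6): DF, DG, DL, FG, FL, GL
  2-simplices (4): DFG, DFL, DGL, FGL
  3-simplices (1): DFGL

Hence C_0 ≅ Z^8, C_1 ≅ Z^6, C_2 ≅ Z^4, C_3 ≅ Z^1.

∂_1: C_1 → C_0 is given by ∂[p,q] = [q] − [p]. For instance
  ∂FG = G − F.
The resulting 8×6 matrix has rank 3, and its Smith normal form has invariant factors (1,1,1).

Boundary ∂_2: C_2 → C_1 acts by ∂[p,q,r] = [q,r] − [p,r] + [p,q]. For instance
  ∂DFG = FG − DG + DF,
  ∂DGL = GL − DL + DG.
The 6×4 boundary matrix has rank 3 and Smith normal form diag(1,1,1).

Boundary ∂_3: C_3 → C_2 sends each 3-simplex σ to the alternating sum Σ_i (−1)^i (σ with its i-th vertex removed). For instance
  ∂DFGL = FGL − DGL + DFL − DFG.
The resulting 4×1 matrix has rank 1, and its Smith normal form has invariant factors (1).

Computing H_k = (kernel of ∂_k) / (image of ∂_{k+1}):

  H_0: rank C_0 − rank ∂_1 = 8 − 3 = 5, and the invariant factors of ∂_1 are all 1, so H_0 = Z^5.
  H_1: rank ker ∂_1 − rank ∂_2 = (6 − 3) − 3 = 0, and the invariant factors of ∂_2 are all 1, so H_1 = 0.
  H_2: rank ker ∂_2 − rank ∂_3 = (4 − 3) − 1 = 0, and the invariant factors of ∂_3 are all 1, so H_2 = 0.
  H_3: rank ker ∂_3 − rank ∂_4 = (1 − 1) − 0 = 0, and there is no ∂_4, so H_3 = 0.

(K is a triangulation of the disjoint union of a set of 4 points and the 3-simplex.)

H_0 ≅ Z^5,  H_1 = 0,  H_2 = 0,  H_3 = 0.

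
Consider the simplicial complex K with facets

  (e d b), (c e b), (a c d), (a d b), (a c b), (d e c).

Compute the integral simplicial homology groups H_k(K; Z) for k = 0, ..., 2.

H_0 = Z,  H_1 = 0,  H_2 = Z.

We work with the vertex ordering a < b < c < d < e. The simplices of K, each written with vertices in increasing order, are:

  0-simplices (5): a, b, c, d, e
  1-simplices (9): ab, ac, ad, bc, bd, be, cd, ce, de
  2-simplices (6): abc, abd, acd, bce, bde, cde

Hence C_0 ≅ Z^5, C_1 ≅ Z^9, C_2 ≅ Z^6.

∂_1: C_1 → C_0 sends each edge [p,q] (with p < q) to q − p. For instance
  ∂de = e − d.
The resulting 5×9 matrix has rank 4, and its Smith normal form has invariant factors (1,1,1,1).

∂_2: C_2 → C_1 sends each 2-simplex [p,q,r] to [q,r] − [p,r] + [p,q]. For instance
  ∂abd = bd − ad + ab,
  ∂abc = bc − ac + ab.
The 9×6 boundary matrix has rank 5 and Smith normal form diag(1,1,1,1,1).

Now H_k = ker ∂_k / im ∂_{k+1}, so:

  H_0: rank C_0 − rank ∂_1 = 5 − 4 = 1, and the invariant factors of ∂_1 are all 1, so H_0 = Z.
  H_1: rank ker ∂_1 − rank ∂_2 = (9 − 4) − 5 = 0, and the invariant factors of ∂_2 are all 1, so H_1 = 0.
  H_2: rank ker ∂_2 − rank ∂_3 = (6 − 5) − 0 = 1, and there is no ∂_3, so H_2 = Z.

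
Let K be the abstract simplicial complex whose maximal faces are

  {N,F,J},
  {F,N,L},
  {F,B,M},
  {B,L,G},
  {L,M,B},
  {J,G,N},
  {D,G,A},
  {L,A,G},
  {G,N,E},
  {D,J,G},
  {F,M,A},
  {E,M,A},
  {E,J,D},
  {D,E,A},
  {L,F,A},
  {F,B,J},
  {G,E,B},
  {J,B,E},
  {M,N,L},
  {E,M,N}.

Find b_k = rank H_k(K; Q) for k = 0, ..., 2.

We work with the vertex ordering A < B < D < E < F < G < J < L < M < N. The simplices of K, each written with vertices in increasing order, are:

  0-simplices (10): A, B, D, E, F, G, J, L, M, N
  1-simplices (30): AD, AE, AF, AG, AL, AM, BE, BF, BG, BJ, BL, BM, DE, DG, DJ, EG, EJ, EM, EN, FJ, FL, FM, FN, GJ, GL, GN, JN, LM, LN, MN
  2-simplices (20): ADE, ADG, AEM, AFL, AFM, AGL, BEG, BEJ, BFJ, BFM, BGL, BLM, DEJ, DGJ, EGN, EMN, FJN, FLN, GJN, LMN

so the chain groups are C_0 ≅ Z^10, C_1 ≅ Z^30, C_2 ≅ Z^20.

∂_1: C_1 → C_0 maps an edge to its endpoints' difference, ∂[p,q] = q − p. For instance
  ∂BJ = J − B.
This gives a 10×30 integer matrix of rank 9; reducing to Smith normal form yields diagonal entries (1,1,1,1,1,1,1,1,1).

Boundary ∂_2: C_2 → C_1 acts by ∂[p,q,r] = [q,r] − [p,r] + [p,q]. For instance
  ∂DEJ = EJ − DJ + DE,
  ∂BFJ = FJ − BJ + BF.
The 30×20 boundary matrix has rank 20 and Smith normal form diag(1,1,1,1,1,1,1,1,1,1,1,1,1,1,1,1,1,1,1,2).

Computing H_k = (kernel of ∂_k) / (image of ∂_{k+1}):

  H_0: rank C_0 − rank ∂_1 = 10 − 9 = 1, and the invariant factors of ∂_1 are all 1, so H_0 = Z.
  H_1: rank ker ∂_1 − rank ∂_2 = (30 − 9) − 20 = 1, and ∂_2 has invariant factor 2 > 1, so H_1 = Z ⊕ Z/2.
  H_2: rank ker ∂_2 − rank ∂_3 = (20 − 20) − 0 = 0, and there is no ∂_3, so H_2 = 0.

As a check, the Euler characteristic is 10 − 30 + 20 = 0, which agrees with 1 − 1 + 0 = 0.

Hence the Betti numbers are b_0 = 1, b_1 = 1, b_2 = 0.

b_0 = 1, b_1 = 1, b_2 = 0.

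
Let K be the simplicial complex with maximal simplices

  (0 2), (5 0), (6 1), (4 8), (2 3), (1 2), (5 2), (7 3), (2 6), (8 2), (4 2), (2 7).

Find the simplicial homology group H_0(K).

Order the vertices as 0 < 1 < 2 < 3 < 4 < 5 < 6 < 7 < 8. Listing each simplex with vertices in this order, K has dimension 1 with simplices:

  0-simplices (9): [0], [1], [2], [3], [4], [5], [6], [7], [8]
  1-simplices (12): [0,2], [0,5], [1,2], [1,6], [2,3], [2,4], [2,5], [2,6], [2,7], [2,8], [3,7], [4,8]

Hence C_0 ≅ Z^9, C_1 ≅ Z^12.

The boundary map ∂_1: C_1 → C_0 sends each edge [p,q] (with p < q) to q − p. For instance
  ∂[1,6] = [6] − [1].
This gives a 9×12 integer matrix of rank 8; reducing to Smith normal form yields diagonal entries (1,1,1,1,1,1,1,1).

Now H_k = ker ∂_k / im ∂_{k+1}, so:

  H_0: rank C_0 − rank ∂_1 = 9 − 8 = 1, and the invariant factors of ∂_1 are all 1, so H_0 = Z.

H_0 = Z.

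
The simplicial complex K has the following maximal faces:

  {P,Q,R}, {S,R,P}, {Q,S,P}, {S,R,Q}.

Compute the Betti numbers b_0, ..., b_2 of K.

We work with the vertex ordering P < Q < R < S. The simplices of K, each written with vertices in increasing order, are:

  0-simplices (4): P, Q, R, S
  1-simplices (6): PQ, PR, PS, QR, QS, RS
  2-simplices (4): PQR, PQS, PRS, QRS

so the chain groups are C_0 ≅ Z^4, C_1 ≅ Z^6, C_2 ≅ Z^4.

∂_1: C_1 → C_0 is given by ∂[p,q] = [q] − [p].
The 4×6 boundary matrix has rank 3 and Smith normal form diag(1,1,1).

The boundary map ∂_2: C_2 → C_1 sends each 2-simplex [p,q,r] to [q,r] − [p,r] + [p,q]. For instance
  ∂QRS = RS − QS + QR,
  ∂PRS = RS − PS + PR.
As a 6×4 matrix over Z this has rank 3, with invariant factors (1,1,1).

Now H_k = ker ∂_k / im ∂_{k+1}, so:

  H_0: rank C_0 − rank ∂_1 = 4 − 3 = 1, and the invariant factors of ∂_1 are all 1, so H_0 = Z.
  H_1: rank ker ∂_1 − rank ∂_2 = (6 − 3) − 3 = 0, and the invariant factors of ∂_2 are all 1, so H_1 = 0.
  H_2: rank ker ∂_2 − rank ∂_3 = (4 − 3) − 0 = 1, and there is no ∂_3, so H_2 = Z.

As a check, the Euler characteristic is 4 − 6 + 4 = 2, which agrees with 1 − 0 + 1 = 2.
(K is a triangulation of the 2-sphere S^2.)

Hence the Betti numbers are b_0 = 1, b_1 = 0, b_2 = 1.

b_0 = 1, b_1 = 0, b_2 = 1.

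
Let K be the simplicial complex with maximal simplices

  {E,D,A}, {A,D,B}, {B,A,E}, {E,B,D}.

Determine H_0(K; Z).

H_0 = Z.

Fix the vertex order A < B < D < E and write every simplex with vertices in increasing order. Then dim K = 2 and the simplices of K are:

  0-simplices (4): A, B, D, E
  1-simplices (6): AB, AD, AE, BD, BE, DE
  2-simplices (4): ABD, ABE, ADE, BDE

so the chain groups are C_0 ≅ Z^4, C_1 ≅ Z^6, C_2 ≅ Z^4.

The boundary map ∂_1: C_1 → C_0 maps an edge to its endpoints' difference, ∂[p,q] = q − p. For instance
  ∂BE = E − B.
The 4×6 boundary matrix has rank 3 and Smith normal form diag(1,1,1).

∂_2: C_2 → C_1 maps a triangle to the signed sum of its edges. For instance
  ∂ADE = DE − AE + AD,
  ∂ABE = BE − AE + AB.
The resulting 6×4 matrix has rank 3, and its Smith normal form has invariant factors (1,1,1).

Computing H_k = (kernel of ∂_k) / (image of ∂_{k+1}):

  H_0: rank C_0 − rank ∂_1 = 4 − 3 = 1, and the invariant factors of ∂_1 are all 1, so H_0 = Z.

(K is a triangulation of the 2-sphere S^2.)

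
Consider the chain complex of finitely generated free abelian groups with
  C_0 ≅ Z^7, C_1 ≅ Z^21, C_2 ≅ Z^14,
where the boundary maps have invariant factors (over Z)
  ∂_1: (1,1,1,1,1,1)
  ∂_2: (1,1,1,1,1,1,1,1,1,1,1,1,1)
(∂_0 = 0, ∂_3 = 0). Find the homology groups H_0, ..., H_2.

H_0 ≅ Z,  H_1 ≅ Z^2,  H_2 ≅ Z.

H_0: b_0 = 7 − 0 − 6 = 1; torsion from ∂_1 factors > 1: none. So H_0 ≅ Z.
H_1: b_1 = 21 − 6 − 13 = 2; torsion from ∂_2 factors > 1: none. So H_1 ≅ Z^2.
H_2: b_2 = 14 − 13 − 0 = 1; torsion from ∂_3 factors > 1: none. So H_2 ≅ Z.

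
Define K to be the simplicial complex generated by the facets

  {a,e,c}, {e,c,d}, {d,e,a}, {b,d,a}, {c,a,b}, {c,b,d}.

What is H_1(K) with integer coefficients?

Fix the vertex order a < b < c < d < e and write every simplex with vertices in increasing order. Then dim K = 2 and the simplices of K are:

  0-simplices (5): a, b, c, d, e
  1-simplices (9): ab, ac, ad, ae, bc, bd, cd, ce, de
  2-simplices (6): abc, abd, ace, ade, bcd, cde

so the chain groups are C_0 ≅ Z^5, C_1 ≅ Z^9, C_2 ≅ Z^6.

The boundary map ∂_1: C_1 → C_0 maps an edge to its endpoints' difference, ∂[p,q] = q − p.
As a 5×9 matrix over Z this has rank 4, with invariant factors (1,1,1,1).

The boundary map ∂_2: C_2 → C_1 acts by ∂[p,q,r] = [q,r] − [p,r] + [p,q]. For instance
  ∂abc = bc − ac + ab,
  ∂ade = de − ae + ad.
The 9×6 boundary matrix has rank 5 and Smith normal form diag(1,1,1,1,1).

Reading off H_k = ker ∂_k / im ∂_{k+1}:

  H_1: rank ker ∂_1 − rank ∂_2 = (9 − 4) − 5 = 0, and the invariant factors of ∂_2 are all 1, so H_1 = 0.

(K is a triangulation of the 2-sphere S^2.)

H_1 ≅ 0.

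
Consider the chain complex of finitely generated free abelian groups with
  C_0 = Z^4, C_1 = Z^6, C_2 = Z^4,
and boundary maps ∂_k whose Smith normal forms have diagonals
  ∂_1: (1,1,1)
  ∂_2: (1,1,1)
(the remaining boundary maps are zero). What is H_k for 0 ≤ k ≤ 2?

H_0: b_0 = 4 − 0 − 3 = 1; torsion from ∂_1 factors > 1: none. So H_0 ≅ Z.
H_1: b_1 = 6 − 3 − 3 = 0; torsion from ∂_2 factors > 1: none. So H_1 ≅ 0.
H_2: b_2 = 4 − 3 − 0 = 1; torsion from ∂_3 factors > 1: none. So H_2 ≅ Z.

H_0 ≅ Z,  H_1 = 0,  H_2 ≅ Z.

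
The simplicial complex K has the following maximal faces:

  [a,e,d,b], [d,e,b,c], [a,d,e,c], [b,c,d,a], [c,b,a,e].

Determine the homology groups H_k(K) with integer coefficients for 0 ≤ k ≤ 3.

We work with the vertex ordering a < b < c < d < e. The simplices of K, each written with vertices in increasing order, are:

  0-simplices (5): a, b, c, d, e
  1-simplices (10): ab, ac, ad, ae, bc, bd, be, cd, ce, de
  2-simplices (10): abc, abd, abe, acd, ace, ade, bcd, bce, bde, cde
  3-simplices (5): abcd, abce, abde, acde, bcde

Hence C_0 ≅ Z^5, C_1 ≅ Z^10, C_2 ≅ Z^10, C_3 ≅ Z^5.

Boundary ∂_1: C_1 → C_0 sends each edge [p,q] (with p < q) to q − p. For instance
  ∂ce = e − c.
As a 5×10 matrix over Z this has rank 4, with invariant factors (1,1,1,1).

∂_2: C_2 → C_1 acts by ∂[p,q,r] = [q,r] − [p,r] + [p,q]. For instance
  ∂abd = bd − ad + ab,
  ∂cde = de − ce + cd.
As a 10×10 matrix over Z this has rank 6, with invariant factors (1,1,1,1,1,1).

Boundary ∂_3: C_3 → C_2 sends each 3-simplex σ to the alternating sum Σ_i (−1)^i (σ with its i-th vertex removed). For instance
  ∂acde = cde − ade + ace − acd,
  ∂abcd = bcd − acd + abd − abc.
The resulting 10×5 matrix has rank 4, and its Smith normal form has invariant factors (1,1,1,1).

Reading off H_k = ker ∂_k / im ∂_{k+1}:

  H_0: rank C_0 − rank ∂_1 = 5 − 4 = 1, and the invariant factors of ∂_1 are all 1, so H_0 = Z.
  H_1: rank ker ∂_1 − rank ∂_2 = (10 − 4) − 6 = 0, and the invariant factors of ∂_2 are all 1, so H_1 = 0.
  H_2: rank ker ∂_2 − rank ∂_3 = (10 − 6) − 4 = 0, and the invariant factors of ∂_3 are all 1, so H_2 = 0.
  H_3: rank ker ∂_3 − rank ∂_4 = (5 − 4) − 0 = 1, and there is no ∂_4, so H_3 = Z.

As a check, the Euler characteristic is 5 − 10 + 10 − 5 = 0, which agrees with 1 − 0 + 0 − 1 = 0.

H_0 ≅ Z,  H_1 = 0,  H_2 = 0,  H_3 ≅ Z.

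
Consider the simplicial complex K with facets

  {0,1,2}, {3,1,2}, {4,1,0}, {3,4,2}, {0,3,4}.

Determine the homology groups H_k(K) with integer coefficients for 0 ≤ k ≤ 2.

H_0 ≅ Z,  H_1 ≅ Z,  H_2 = 0.

K has 5 vertices, 10 edges, 5 triangles.
rank ∂_0 = 0, rank ∂_1 = 4 ⇒ b_0 = 5 − 0 − 4 = 1; all invariant factors of ∂_1 are 1 so no torsion. So H_0 ≅ Z.
rank ∂_1 = 4, rank ∂_2 = 5 ⇒ b_1 = 10 − 4 − 5 = 1; all invariant factors of ∂_2 are 1 so no torsion. So H_1 ≅ Z.
rank ∂_2 = 5, rank ∂_3 = 0 ⇒ b_2 = 5 − 5 − 0 = 0. So H_2 ≅ 0.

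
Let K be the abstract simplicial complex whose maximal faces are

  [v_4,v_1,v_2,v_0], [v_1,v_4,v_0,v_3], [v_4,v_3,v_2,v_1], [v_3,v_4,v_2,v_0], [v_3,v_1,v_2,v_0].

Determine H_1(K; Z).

H_1 ≅ 0.

We work with the vertex ordering v_0 < v_1 < v_2 < v_3 < v_4. The simplices of K, each written with vertices in increasing order, are:

  0-simplices (5): [v_0], [v_1], [v_2], [v_3], [v_4]
  1-simplices (10): [v_0,v_1], [v_0,v_2], [v_0,v_3], [v_0,v_4], [v_1,v_2], [v_1,v_3], [v_1,v_4], [v_2,v_3], [v_2,v_4], [v_3,v_4]
  2-simplices (10): [v_0,v_1,v_2], [v_0,v_1,v_3], [v_0,v_1,v_4], [v_0,v_2,v_3], [v_0,v_2,v_4], [v_0,v_3,v_4], [v_1,v_2,v_3], [v_1,v_2,v_4], [v_1,v_3,v_4], [v_2,v_3,v_4]
  3-simplices (5): [v_0,v_1,v_2,v_3], [v_0,v_1,v_2,v_4], [v_0,v_1,v_3,v_4], [v_0,v_2,v_3,v_4], [v_1,v_2,v_3,v_4]

Hence C_0 ≅ Z^5, C_1 ≅ Z^10, C_2 ≅ Z^10, C_3 ≅ Z^5.

The boundary map ∂_1: C_1 → C_0 is given by ∂[p,q] = [q] − [p]. For instance
  ∂[v_0,v_4] = [v_4] − [v_0].
The 5×10 boundary matrix has rank 4 and Smith normal form diag(1,1,1,1).

The boundary map ∂_2: C_2 → C_1 sends each 2-simplex [p,q,r] to [q,r] − [p,r] + [p,q]. For instance
  ∂[v_0,v_1,v_3] = [v_1,v_3] − [v_0,v_3] + [v_0,v_1],
  ∂[v_0,v_2,v_4] = [v_2,v_4] − [v_0,v_4] + [v_0,v_2].
As a 10×10 matrix over Z this has rank 6, with invariant factors (1,1,1,1,1,1).

The boundary map ∂_3: C_3 → C_2 sends each 3-simplex σ to the alternating sum Σ_i (−1)^i (σ with its i-th vertex removed). For instance
  ∂[v_0,v_2,v_3,v_4] = [v_2,v_3,v_4] − [v_0,v_3,v_4] + [v_0,v_2,v_4] − [v_0,v_2,v_3],
  ∂[v_0,v_1,v_2,v_3] = [v_1,v_2,v_3] − [v_0,v_2,v_3] + [v_0,v_1,v_3] − [v_0,v_1,v_2].
As a 10×5 matrix over Z this has rank 4, with invariant factors (1,1,1,1).

Computing H_k = (kernel of ∂_k) / (image of ∂_{k+1}):

  H_1: rank ker ∂_1 − rank ∂_2 = (10 − 4) − 6 = 0, and the invariant factors of ∂_2 are all 1, so H_1 = 0.

(K is a triangulation of the 3-sphere S^3.)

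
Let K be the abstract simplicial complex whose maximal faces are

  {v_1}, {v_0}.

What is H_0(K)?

H_0 = Z^2.

K has 2 vertices.
rank ∂_0 = 0, rank ∂_1 = 0 ⇒ b_0 = 2 − 0 − 0 = 2. So H_0 = Z^2.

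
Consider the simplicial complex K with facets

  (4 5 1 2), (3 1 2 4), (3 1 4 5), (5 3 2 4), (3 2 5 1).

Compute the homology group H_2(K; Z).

H_2 ≅ 0.

Take the total order 1 < 2 < 3 < 4 < 5 on the vertex set. Then K (dimension 3) consists of the simplices:

  0-simplices (5): [1], [2], [3], [4], [5]
  1-simplices (10): [1,2], [1,3], [1,4], [1,5], [2,3], [2,4], [2,5], [3,4], [3,5], [4,5]
  2-simplices (10): [1,2,3], [1,2,4], [1,2,5], [1,3,4], [1,3,5], [1,4,5], [2,3,4], [2,3,5], [2,4,5], [3,4,5]
  3-simplices (5): [1,2,3,4], [1,2,3,5], [1,2,4,5], [1,3,4,5], [2,3,4,5]

giving chain groups C_0 ≅ Z^5, C_1 ≅ Z^10, C_2 ≅ Z^10, C_3 ≅ Z^5.

∂_1: C_1 → C_0 sends each edge [p,q] (with p < q) to q − p. For instance
  ∂[2,5] = [5] − [2].
This gives a 5×10 integer matrix of rank 4; reducing to Smith normal form yields diagonal entries (1,1,1,1).

Boundary ∂_2: C_2 → C_1 acts by ∂[p,q,r] = [q,r] − [p,r] + [p,q]. For instance
  ∂[1,3,5] = [3,5] − [1,5] + [1,3],
  ∂[2,3,4] = [3,4] − [2,4] + [2,3].
This gives a 10×10 integer matrix of rank 6; reducing to Smith normal form yields diagonal entries (1,1,1,1,1,1).

The boundary map ∂_3: C_3 → C_2 sends each 3-simplex σ to the alternating sum Σ_i (−1)^i (σ with its i-th vertex removed). For instance
  ∂[1,2,4,5] = [2,4,5] − [1,4,5] + [1,2,5] − [1,2,4],
  ∂[2,3,4,5] = [3,4,5] − [2,4,5] + [2,3,5] − [2,3,4].
The resulting 10×5 matrix has rank 4, and its Smith normal form has invariant factors (1,1,1,1).

Reading off H_k = ker ∂_k / im ∂_{k+1}:

  H_2: rank ker ∂_2 − rank ∂_3 = (10 − 6) − 4 = 0, and the invariant factors of ∂_3 are all 1, so H_2 = 0.

(K is a triangulation of the 3-sphere S^3.)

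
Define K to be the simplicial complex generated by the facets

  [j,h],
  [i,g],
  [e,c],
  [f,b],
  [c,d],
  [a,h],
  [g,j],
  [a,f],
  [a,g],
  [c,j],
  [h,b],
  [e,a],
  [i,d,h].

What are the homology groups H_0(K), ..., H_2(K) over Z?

K has 10 vertices, 15 edges, 1 triangle.
rank ∂_0 = 0, rank ∂_1 = 9 ⇒ b_0 = 10 − 0 − 9 = 1; all invariant factors of ∂_1 are 1 so no torsion. So H_0 = Z.
rank ∂_1 = 9, rank ∂_2 = 1 ⇒ b_1 = 15 − 9 − 1 = 5; all invariant factors of ∂_2 are 1 so no torsion. So H_1 = Z^5.
rank ∂_2 = 1, rank ∂_3 = 0 ⇒ b_2 = 1 − 1 − 0 = 0. So H_2 = 0.

H_0 ≅ Z,  H_1 ≅ Z^5,  H_2 = 0.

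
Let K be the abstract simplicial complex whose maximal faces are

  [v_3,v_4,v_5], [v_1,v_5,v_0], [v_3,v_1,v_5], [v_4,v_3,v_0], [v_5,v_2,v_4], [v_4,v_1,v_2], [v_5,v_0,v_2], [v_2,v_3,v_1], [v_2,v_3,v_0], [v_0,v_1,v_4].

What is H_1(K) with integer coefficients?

H_1 ≅ Z/2Z.

We work with the vertex ordering v_0 < v_1 < v_2 < v_3 < v_4 < v_5. The simplices of K, each written with vertices in increasing order, are:

  0-simplices (6): [v_0], [v_1], [v_2], [v_3], [v_4], [v_5]
  1-simplices (15): (15 of them)
  2-simplices (10): [v_0,v_1,v_4], [v_0,v_1,v_5], [v_0,v_2,v_3], [v_0,v_2,v_5], [v_0,v_3,v_4], [v_1,v_2,v_3], [v_1,v_2,v_4], [v_1,v_3,v_5], [v_2,v_4,v_5], [v_3,v_4,v_5]

giving chain groups C_0 ≅ Z^6, C_1 ≅ Z^15, C_2 ≅ Z^10.

∂_1: C_1 → C_0 is given by ∂[p,q] = [q] − [p]. For instance
  ∂[v_4,v_5] = [v_5] − [v_4].
As a 6×15 matrix over Z this has rank 5, with invariant factors (1,1,1,1,1).

Boundary ∂_2: C_2 → C_1 maps a triangle to the signed sum of its edges. For instance
  ∂[v_1,v_3,v_5] = [v_3,v_5] − [v_1,v_5] + [v_1,v_3],
  ∂[v_3,v_4,v_5] = [v_4,v_5] − [v_3,v_5] + [v_3,v_4].
This gives a 15×10 integer matrix of rank 10; reducing to Smith normal form yields diagonal entries (1,1,1,1,1,1,1,1,1,2).

Now H_k = ker ∂_k / im ∂_{k+1}, so:

  H_1: rank ker ∂_1 − rank ∂_2 = (15 − 5) − 10 = 0, and ∂_2 has invariant factor 2 > 1, so H_1 ≅ Z/2Z.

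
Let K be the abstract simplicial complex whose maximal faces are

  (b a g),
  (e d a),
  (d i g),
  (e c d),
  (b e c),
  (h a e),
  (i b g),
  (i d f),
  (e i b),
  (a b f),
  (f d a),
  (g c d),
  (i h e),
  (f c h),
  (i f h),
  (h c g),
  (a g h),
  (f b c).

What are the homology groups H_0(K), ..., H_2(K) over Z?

Fix the vertex order a < b < c < d < e < f < g < h < i and write every simplex with vertices in increasing order. Then dim K = 2 and the simplices of K are:

  0-simplices (9): a, b, c, d, e, f, g, h, i
  1-simplices (27): ab, ad, ae, af, ag, ah, bc, be, bf, bg, bi, cd, ce, cf, cg, ch, de, df, dg, di, eh, ei, fh, fi, gh, gi, hi
  2-simplices (18): abf, abg, ade, adf, aeh, agh, bce, bcf, bei, bgi, cde, cdg, cfh, cgh, dfi, dgi, ehi, fhi

so the chain groups are C_0 ≅ Z^9, C_1 ≅ Z^27, C_2 ≅ Z^18.

∂_1: C_1 → C_0 sends each edge [p,q] (with p < q) to q − p. For instance
  ∂bf = f − b.
This gives a 9×27 integer matrix of rank 8; reducing to Smith normal form yields diagonal entries (1,1,1,1,1,1,1,1).

∂_2: C_2 → C_1 maps a triangle to the signed sum of its edges. For instance
  ∂fhi = hi − fi + fh,
  ∂adf = df − af + ad.
The 27×18 boundary matrix has rank 17 and Smith normal form diag(1,1,1,1,1,1,1,1,1,1,1,1,1,1,1,1,1).

Reading off H_k = ker ∂_k / im ∂_{k+1}:

  H_0: rank C_0 − rank ∂_1 = 9 − 8 = 1, and the invariant factors of ∂_1 are all 1, so H_0 = Z.
  H_1: rank ker ∂_1 − rank ∂_2 = (27 − 8) − 17 = 2, and the invariant factors of ∂_2 are all 1, so H_1 = Z^2.
  H_2: rank ker ∂_2 − rank ∂_3 = (18 − 17) − 0 = 1, and there is no ∂_3, so H_2 = Z.

(K is a triangulation of the torus T^2.)

H_0 ≅ Z,  H_1 ≅ Z^2,  H_2 ≅ Z.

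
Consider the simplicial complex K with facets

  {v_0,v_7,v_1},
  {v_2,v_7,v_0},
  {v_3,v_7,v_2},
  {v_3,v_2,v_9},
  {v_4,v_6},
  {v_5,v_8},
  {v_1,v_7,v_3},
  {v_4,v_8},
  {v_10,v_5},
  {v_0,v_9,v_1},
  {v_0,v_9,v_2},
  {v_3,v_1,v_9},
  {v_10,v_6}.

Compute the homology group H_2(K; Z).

Order the vertices as v_0 < v_1 < v_2 < v_3 < v_4 < v_5 < v_6 < v_7 < v_8 < v_9 < v_10. Listing each simplex with vertices in this order, K has dimension 2 with simplices:

  0-simplices (11): [v_0], [v_1], [v_2], [v_3], [v_4], [v_5], [v_6], [v_7], [v_8], [v_9], [v_10]
  1-simplices (17): (17 of them)
  2-simplices (8): [v_0,v_1,v_7], [v_0,v_1,v_9], [v_0,v_2,v_7], [v_0,v_2,v_9], [v_1,v_3,v_7], [v_1,v_3,v_9], [v_2,v_3,v_7], [v_2,v_3,v_9]

Hence C_0 ≅ Z^11, C_1 ≅ Z^17, C_2 ≅ Z^8.

∂_1: C_1 → C_0 sends each edge [p,q] (with p < q) to q − p. For instance
  ∂[v_0,v_7] = [v_7] − [v_0].
The resulting 11×17 matrix has rank 9, and its Smith normal form has invariant factors (1,1,1,1,1,1,1,1,1).

Boundary ∂_2: C_2 → C_1 acts by ∂[p,q,r] = [q,r] − [p,r] + [p,q]. For instance
  ∂[v_2,v_3,v_7] = [v_3,v_7] − [v_2,v_7] + [v_2,v_3],
  ∂[v_2,v_3,v_9] = [v_3,v_9] − [v_2,v_9] + [v_2,v_3].
As a 17×8 matrix over Z this has rank 7, with invariant factors (1,1,1,1,1,1,1).

Reading off H_k = ker ∂_k / im ∂_{k+1}:

  H_2: rank ker ∂_2 − rank ∂_3 = (8 − 7) − 0 = 1, and there is no ∂_3, so H_2 = Z.

H_2 ≅ Z.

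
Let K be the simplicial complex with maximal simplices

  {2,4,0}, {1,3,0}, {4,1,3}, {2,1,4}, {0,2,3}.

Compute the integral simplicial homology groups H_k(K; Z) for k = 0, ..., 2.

H_0 ≅ Z,  H_1 ≅ Z,  H_2 = 0.

Fix the vertex order 0 < 1 < 2 < 3 < 4 and write every simplex with vertices in increasing order. Then dim K = 2 and the simplices of K are:

  0-simplices (5): [0], [1], [2], [3], [4]
  1-simplices (10): [0,1], [0,2], [0,3], [0,4], [1,2], [1,3], [1,4], [2,3], [2,4], [3,4]
  2-simplices (5): [0,1,3], [0,2,3], [0,2,4], [1,2,4], [1,3,4]

Hence C_0 ≅ Z^5, C_1 ≅ Z^10, C_2 ≅ Z^5.

Boundary ∂_1: C_1 → C_0 sends each edge [p,q] (with p < q) to q − p. For instance
  ∂[0,1] = [1] − [0].
As a 5×10 matrix over Z this has rank 4, with invariant factors (1,1,1,1).

Boundary ∂_2: C_2 → C_1 maps a triangle to the signed sum of its edges. For instance
  ∂[0,1,3] = [1,3] − [0,3] + [0,1],
  ∂[1,2,4] = [2,4] − [1,4] + [1,2].
This gives a 10×5 integer matrix of rank 5; reducing to Smith normal form yields diagonal entries (1,1,1,1,1).

Computing H_k = (kernel of ∂_k) / (image of ∂_{k+1}):

  H_0: rank C_0 − rank ∂_1 = 5 − 4 = 1, and the invariant factors of ∂_1 are all 1, so H_0 ≅ Z.
  H_1: rank ker ∂_1 − rank ∂_2 = (10 − 4) − 5 = 1, and the invariant factors of ∂_2 are all 1, so H_1 ≅ Z.
  H_2: rank ker ∂_2 − rank ∂_3 = (5 − 5) − 0 = 0, and there is no ∂_3, so H_2 ≅ 0.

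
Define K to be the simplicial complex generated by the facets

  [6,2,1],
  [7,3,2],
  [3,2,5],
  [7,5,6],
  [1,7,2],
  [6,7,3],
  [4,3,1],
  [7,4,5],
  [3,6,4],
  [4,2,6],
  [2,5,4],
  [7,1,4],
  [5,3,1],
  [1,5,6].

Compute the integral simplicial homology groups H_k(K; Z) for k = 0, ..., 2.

Order the vertices as 1 < 2 < 3 < 4 < 5 < 6 < 7. Listing each simplex with vertices in this order, K has dimension 2 with simplices:

  0-simplices (7): [1], [2], [3], [4], [5], [6], [7]
  1-simplices (21): [1,2], [1,3], [1,4], [1,5], [1,6], [1,7], [2,3], [2,4], [2,5], [2,6], [2,7], [3,4], [3,5], [3,6], [3,7], [4,5], [4,6], [4,7], [5,6], [5,7], [6,7]
  2-simplices (14): [1,2,6], [1,2,7], [1,3,4], [1,3,5], [1,4,7], [1,5,6], [2,3,5], [2,3,7], [2,4,5], [2,4,6], [3,4,6], [3,6,7], [4,5,7], [5,6,7]

Hence C_0 ≅ Z^7, C_1 ≅ Z^21, C_2 ≅ Z^14.

Boundary ∂_1: C_1 → C_0 maps an edge to its endpoints' difference, ∂[p,q] = q − p. For instance
  ∂[1,2] = [2] − [1].
The resulting 7×21 matrix has rank 6, and its Smith normal form has invariant factors (1,1,1,1,1,1).

∂_2: C_2 → C_1 maps a triangle to the signed sum of its edges. For instance
  ∂[1,2,7] = [2,7] − [1,7] + [1,2],
  ∂[1,5,6] = [5,6] − [1,6] + [1,5].
The resulting 21×14 matrix has rank 13, and its Smith normal form has invariant factors (1,1,1,1,1,1,1,1,1,1,1,1,1).

From H_k ≅ ker(∂_k) / im(∂_{k+1}) we obtain:

  H_0: rank C_0 − rank ∂_1 = 7 − 6 = 1, and the invariant factors of ∂_1 are all 1, so H_0 = Z.
  H_1: rank ker ∂_1 − rank ∂_2 = (21 − 6) − 13 = 2, and the invariant factors of ∂_2 are all 1, so H_1 = Z^2.
  H_2: rank ker ∂_2 − rank ∂_3 = (14 − 13) − 0 = 1, and there is no ∂_3, so H_2 = Z.

H_0 ≅ Z,  H_1 ≅ Z^2,  H_2 ≅ Z.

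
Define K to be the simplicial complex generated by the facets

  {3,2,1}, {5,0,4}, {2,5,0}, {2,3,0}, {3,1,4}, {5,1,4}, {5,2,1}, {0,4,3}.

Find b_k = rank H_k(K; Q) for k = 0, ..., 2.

K has 6 vertices, 12 edges, 8 triangles.
rank ∂_0 = 0, rank ∂_1 = 5 ⇒ b_0 = 6 − 0 − 5 = 1; all invariant factors of ∂_1 are 1 so no torsion. So H_0 = Z.
rank ∂_1 = 5, rank ∂_2 = 7 ⇒ b_1 = 12 − 5 − 7 = 0; all invariant factors of ∂_2 are 1 so no torsion. So H_1 = 0.
rank ∂_2 = 7, rank ∂_3 = 0 ⇒ b_2 = 8 − 7 − 0 = 1. So H_2 = Z.

b_0 = 1, b_1 = 0, b_2 = 1.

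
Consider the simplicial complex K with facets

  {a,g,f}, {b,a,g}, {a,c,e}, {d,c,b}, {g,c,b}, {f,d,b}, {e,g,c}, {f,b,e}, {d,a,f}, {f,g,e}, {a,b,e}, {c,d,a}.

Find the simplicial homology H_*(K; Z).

H_0 ≅ Z,  H_1 ≅ Z_2,  H_2 = 0.

Take the total order a < b < c < d < e < f < g on the vertex set. Then K (dimension 2) consists of the simplices:

  0-simplices (7): a, b, c, d, e, f, g
  1-simplices (18): ab, ac, ad, ae, af, ag, bc, bd, be, bf, bg, cd, ce, cg, df, ef, eg, fg
  2-simplices (12): abe, abg, acd, ace, adf, afg, bcd, bcg, bdf, bef, ceg, efg

so the chain groups are C_0 ≅ Z^7, C_1 ≅ Z^18, C_2 ≅ Z^12.

The boundary map ∂_1: C_1 → C_0 maps an edge to its endpoints' difference, ∂[p,q] = q − p. For instance
  ∂ac = c − a.
The 7×18 boundary matrix has rank 6 and Smith normal form diag(1,1,1,1,1,1).

The boundary map ∂_2: C_2 → C_1 sends each 2-simplex [p,q,r] to [q,r] − [p,r] + [p,q]. For instance
  ∂afg = fg − ag + af,
  ∂bef = ef − bf + be.
As a 18×12 matrix over Z this has rank 12, with invariant factors (1,1,1,1,1,1,1,1,1,1,1,2).

From H_k ≅ ker(∂_k) / im(∂_{k+1}) we obtain:

  H_0: rank C_0 − rank ∂_1 = 7 − 6 = 1, and the invariant factors of ∂_1 are all 1, so H_0 ≅ Z.
  H_1: rank ker ∂_1 − rank ∂_2 = (18 − 6) − 12 = 0, and ∂_2 has invariant factor 2 > 1, so H_1 ≅ Z_2.
  H_2: rank ker ∂_2 − rank ∂_3 = (12 − 12) − 0 = 0, and there is no ∂_3, so H_2 ≅ 0.

As a check, the Euler characteristic is 7 − 18 + 12 = 1, which agrees with 1 − 0 + 0 = 1.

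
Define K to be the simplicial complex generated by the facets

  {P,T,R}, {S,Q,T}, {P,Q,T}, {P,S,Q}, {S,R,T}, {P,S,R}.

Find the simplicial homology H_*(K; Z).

H_0 ≅ Z,  H_1 = 0,  H_2 ≅ Z.

Order the vertices as P < Q < R < S < T. Listing each simplex with vertices in this order, K has dimension 2 with simplices:

  0-simplices (5): P, Q, R, S, T
  1-simplices (9): PQ, PR, PS, PT, QS, QT, RS, RT, ST
  2-simplices (6): PQS, PQT, PRS, PRT, QST, RST

so the chain groups are C_0 ≅ Z^5, C_1 ≅ Z^9, C_2 ≅ Z^6.

The boundary map ∂_1: C_1 → C_0 maps an edge to its endpoints' difference, ∂[p,q] = q − p. For instance
  ∂RT = T − R.
The resulting 5×9 matrix has rank 4, and its Smith normal form has invariant factors (1,1,1,1).

∂_2: C_2 → C_1 acts by ∂[p,q,r] = [q,r] − [p,r] + [p,q]. For instance
  ∂PRT = RT − PT + PR,
  ∂PQS = QS − PS + PQ.
The resulting 9×6 matrix has rank 5, and its Smith normal form has invariant factors (1,1,1,1,1).

Now H_k = ker ∂_k / im ∂_{k+1}, so:

  H_0: rank C_0 − rank ∂_1 = 5 − 4 = 1, and the invariant factors of ∂_1 are all 1, so H_0 = Z.
  H_1: rank ker ∂_1 − rank ∂_2 = (9 − 4) − 5 = 0, and the invariant factors of ∂_2 are all 1, so H_1 = 0.
  H_2: rank ker ∂_2 − rank ∂_3 = (6 − 5) − 0 = 1, and there is no ∂_3, so H_2 = Z.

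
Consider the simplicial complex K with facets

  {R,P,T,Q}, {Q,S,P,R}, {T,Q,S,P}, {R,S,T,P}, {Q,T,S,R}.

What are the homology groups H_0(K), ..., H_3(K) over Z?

Order the vertices as P < Q < R < S < T. Listing each simplex with vertices in this order, K has dimension 3 with simplices:

  0-simplices (5): P, Q, R, S, T
  1-simplices (10): PQ, PR, PS, PT, QR, QS, QT, RS, RT, ST
  2-simplices (10): PQR, PQS, PQT, PRS, PRT, PST, QRS, QRT, QST, RST
  3-simplices (5): PQRS, PQRT, PQST, PRST, QRST

so the chain groups are C_0 ≅ Z^5, C_1 ≅ Z^10, C_2 ≅ Z^10, C_3 ≅ Z^5.

The boundary map ∂_1: C_1 → C_0 is given by ∂[p,q] = [q] − [p].
The 5×10 boundary matrix has rank 4 and Smith normal form diag(1,1,1,1).

∂_2: C_2 → C_1 sends each 2-simplex [p,q,r] to [q,r] − [p,r] + [p,q]. For instance
  ∂QST = ST − QT + QS,
  ∂PST = ST − PT + PS.
The 10×10 boundary matrix has rank 6 and Smith normal form diag(1,1,1,1,1,1).

Boundary ∂_3: C_3 → C_2 sends each 3-simplex σ to the alternating sum Σ_i (−1)^i (σ with its i-th vertex removed). For instance
  ∂PQRS = QRS − PRS + PQS − PQR,
  ∂PQST = QST − PST + PQT − PQS.
This gives a 10×5 integer matrix of rank 4; reducing to Smith normal form yields diagonal entries (1,1,1,1).

Reading off H_k = ker ∂_k / im ∂_{k+1}:

  H_0: rank C_0 − rank ∂_1 = 5 − 4 = 1, and the invariant factors of ∂_1 are all 1, so H_0 ≅ Z.
  H_1: rank ker ∂_1 − rank ∂_2 = (10 − 4) − 6 = 0, and the invariant factors of ∂_2 are all 1, so H_1 ≅ 0.
  H_2: rank ker ∂_2 − rank ∂_3 = (10 − 6) − 4 = 0, and the invariant factors of ∂_3 are all 1, so H_2 ≅ 0.
  H_3: rank ker ∂_3 − rank ∂_4 = (5 − 4) − 0 = 1, and there is no ∂_4, so H_3 ≅ Z.

H_0 = Z,  H_1 = 0,  H_2 = 0,  H_3 = Z.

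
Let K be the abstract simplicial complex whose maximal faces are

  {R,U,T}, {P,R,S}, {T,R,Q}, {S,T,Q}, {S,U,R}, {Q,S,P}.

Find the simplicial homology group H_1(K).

H_1 = Z.

Order the vertices as P < Q < R < S < T < U. Listing each simplex with vertices in this order, K has dimension 2 with simplices:

  0-simplices (6): P, Q, R, S, T, U
  1-simplices (12): PQ, PR, PS, QR, QS, QT, RS, RT, RU, ST, SU, TU
  2-simplices (6): PQS, PRS, QRT, QST, RSU, RTU

Hence C_0 ≅ Z^6, C_1 ≅ Z^12, C_2 ≅ Z^6.

Boundary ∂_1: C_1 → C_0 is given by ∂[p,q] = [q] − [p]. For instance
  ∂ST = T − S.
As a 6×12 matrix over Z this has rank 5, with invariant factors (1,1,1,1,1).

The boundary map ∂_2: C_2 → C_1 maps a triangle to the signed sum of its edges. For instance
  ∂QST = ST − QT + QS,
  ∂PQS = QS − PS + PQ.
As a 12×6 matrix over Z this has rank 6, with invariant factors (1,1,1,1,1,1).

Now H_k = ker ∂_k / im ∂_{k+1}, so:

  H_1: rank ker ∂_1 − rank ∂_2 = (12 − 5) − 6 = 1, and the invariant factors of ∂_2 are all 1, so H_1 ≅ Z.

(K is a triangulation of the cylinder S^1 x I.)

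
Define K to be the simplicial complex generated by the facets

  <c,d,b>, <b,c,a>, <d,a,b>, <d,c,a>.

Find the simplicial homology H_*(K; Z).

H_0 = Z,  H_1 = 0,  H_2 = Z.

Order the vertices as a < b < c < d. Listing each simplex with vertices in this order, K has dimension 2 with simplices:

  0-simplices (4): a, b, c, d
  1-simplices (6): ab, ac, ad, bc, bd, cd
  2-simplices (4): abc, abd, acd, bcd

Hence C_0 ≅ Z^4, C_1 ≅ Z^6, C_2 ≅ Z^4.

Boundary ∂_1: C_1 → C_0 maps an edge to its endpoints' difference, ∂[p,q] = q − p. For instance
  ∂ac = c − a.
The 4×6 boundary matrix has rank 3 and Smith normal form diag(1,1,1).

The boundary map ∂_2: C_2 → C_1 maps a triangle to the signed sum of its edges. For instance
  ∂abc = bc − ac + ab,
  ∂abd = bd − ad + ab.
The 6×4 boundary matrix has rank 3 and Smith normal form diag(1,1,1).

From H_k ≅ ker(∂_k) / im(∂_{k+1}) we obtain:

  H_0: rank C_0 − rank ∂_1 = 4 − 3 = 1, and the invariant factors of ∂_1 are all 1, so H_0 = Z.
  H_1: rank ker ∂_1 − rank ∂_2 = (6 − 3) − 3 = 0, and the invariant factors of ∂_2 are all 1, so H_1 = 0.
  H_2: rank ker ∂_2 − rank ∂_3 = (4 − 3) − 0 = 1, and there is no ∂_3, so H_2 = Z.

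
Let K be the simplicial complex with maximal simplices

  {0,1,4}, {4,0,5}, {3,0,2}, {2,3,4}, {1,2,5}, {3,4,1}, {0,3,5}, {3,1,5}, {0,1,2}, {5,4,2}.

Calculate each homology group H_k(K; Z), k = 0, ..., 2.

K has 6 vertices, 15 edges, 10 triangles.
rank ∂_0 = 0, rank ∂_1 = 5 ⇒ b_0 = 6 − 0 − 5 = 1; all invariant factors of ∂_1 are 1 so no torsion. So H_0 = Z.
rank ∂_1 = 5, rank ∂_2 = 10 ⇒ b_1 = 15 − 5 − 10 = 0; ∂_2 has invariant factor(s) [2] giving torsion. So H_1 = Z/2.
rank ∂_2 = 10, rank ∂_3 = 0 ⇒ b_2 = 10 − 10 − 0 = 0. So H_2 = 0.

H_0 ≅ Z,  H_1 ≅ Z/2,  H_2 = 0.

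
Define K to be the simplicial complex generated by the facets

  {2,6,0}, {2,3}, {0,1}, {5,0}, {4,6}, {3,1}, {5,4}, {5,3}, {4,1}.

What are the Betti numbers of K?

b_0 = 1, b_1 = 4, b_2 = 0.

Order the vertices as 0 < 1 < 2 < 3 < 4 < 5 < 6. Listing each simplex with vertices in this order, K has dimension 2 with simplices:

  0-simplices (7): [0], [1], [2], [3], [4], [5], [6]
  1-simplices (11): [0,1], [0,2], [0,5], [0,6], [1,3], [1,4], [2,3], [2,6], [3,5], [4,5], [4,6]
  2-simplices (1): [0,2,6]

giving chain groups C_0 ≅ Z^7, C_1 ≅ Z^11, C_2 ≅ Z^1.

∂_1: C_1 → C_0 sends each edge [p,q] (with p < q) to q − p. For instance
  ∂[2,3] = [3] − [2].
The 7×11 boundary matrix has rank 6 and Smith normal form diag(1,1,1,1,1,1).

The boundary map ∂_2: C_2 → C_1 maps a triangle to the signed sum of its edges. For instance
  ∂[0,2,6] = [2,6] − [0,6] + [0,2].
The resulting 11×1 matrix has rank 1, and its Smith normal form has invariant factors (1).

Computing H_k = (kernel of ∂_k) / (image of ∂_{k+1}):

  H_0: rank C_0 − rank ∂_1 = 7 − 6 = 1, and the invariant factors of ∂_1 are all 1, so H_0 ≅ Z.
  H_1: rank ker ∂_1 − rank ∂_2 = (11 − 6) − 1 = 4, and the invariant factors of ∂_2 are all 1, so H_1 ≅ Z^4.
  H_2: rank ker ∂_2 − rank ∂_3 = (1 − 1) − 0 = 0, and there is no ∂_3, so H_2 ≅ 0.

Hence the Betti numbers are b_0 = 1, b_1 = 4, b_2 = 0.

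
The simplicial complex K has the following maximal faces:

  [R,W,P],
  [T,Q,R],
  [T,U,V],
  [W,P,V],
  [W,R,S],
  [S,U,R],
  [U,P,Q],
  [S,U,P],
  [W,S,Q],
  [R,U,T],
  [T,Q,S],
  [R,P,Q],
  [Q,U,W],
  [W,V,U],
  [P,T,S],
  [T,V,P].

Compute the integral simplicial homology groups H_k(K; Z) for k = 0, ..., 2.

H_0 ≅ Z,  H_1 ≅ Z^2,  H_2 ≅ Z.

Order the vertices as P < Q < R < S < T < U < V < W. Listing each simplex with vertices in this order, K has dimension 2 with simplices:

  0-simplices (8): P, Q, R, S, T, U, V, W
  1-simplices (24): PQ, PR, PS, PT, PU, PV, PW, QR, QS, QT, QU, QW, RS, RT, RU, RW, ST, SU, SW, TU, TV, UV, UW, VW
  2-simplices (16): PQR, PQU, PRW, PST, PSU, PTV, PVW, QRT, QST, QSW, QUW, RSU, RSW, RTU, TUV, UVW

so the chain groups are C_0 ≅ Z^8, C_1 ≅ Z^24, C_2 ≅ Z^16.

The boundary map ∂_1: C_1 → C_0 sends each edge [p,q] (with p < q) to q − p.
The resulting 8×24 matrix has rank 7, and its Smith normal form has invariant factors (1,1,1,1,1,1,1).

∂_2: C_2 → C_1 acts by ∂[p,q,r] = [q,r] − [p,r] + [p,q]. For instance
  ∂QSW = SW − QW + QS,
  ∂QRT = RT − QT + QR.
The 24×16 boundary matrix has rank 15 and Smith normal form diag(1,1,1,1,1,1,1,1,1,1,1,1,1,1,1).

Now H_k = ker ∂_k / im ∂_{k+1}, so:

  H_0: rank C_0 − rank ∂_1 = 8 − 7 = 1, and the invariant factors of ∂_1 are all 1, so H_0 ≅ Z.
  H_1: rank ker ∂_1 − rank ∂_2 = (24 − 7) − 15 = 2, and the invariant factors of ∂_2 are all 1, so H_1 ≅ Z^2.
  H_2: rank ker ∂_2 − rank ∂_3 = (16 − 15) − 0 = 1, and there is no ∂_3, so H_2 ≅ Z.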